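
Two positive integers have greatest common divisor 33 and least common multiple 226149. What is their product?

For any two positive integers, gcd × lcm = product = 33 × 226149 = 7462917.

7462917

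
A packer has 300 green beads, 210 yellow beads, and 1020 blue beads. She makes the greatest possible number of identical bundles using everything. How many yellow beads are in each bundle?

7

Number of bundles = gcd(300, 210, 1020).
300 = 2^2 × 3 × 5^2
210 = 2 × 3 × 5 × 7
1020 = 2^2 × 3 × 5 × 17
gcd(300, 210, 1020) = 2 × 3 × 5 = 30.
yellow beads per bundle = 210 / 30 = 7.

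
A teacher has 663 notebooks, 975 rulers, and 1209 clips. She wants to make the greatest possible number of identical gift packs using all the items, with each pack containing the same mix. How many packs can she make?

The pack count must divide each quantity, so the greatest is gcd(663, 975, 1209).
663 = 3 × 13 × 17
975 = 3 × 5^2 × 13
1209 = 3 × 13 × 31
gcd(663, 975, 1209) = 3 × 13 = 39.

39 packs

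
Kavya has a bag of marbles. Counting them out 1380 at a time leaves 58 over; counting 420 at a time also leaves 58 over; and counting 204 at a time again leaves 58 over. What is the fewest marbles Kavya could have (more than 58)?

164278

N − 58 must be a common multiple of 1380, 420, and 204.
1380 = 2^2 × 3 × 5 × 23
420 = 2^2 × 3 × 5 × 7
204 = 2^2 × 3 × 17
LCM(1380, 420, 204) = 2^2 × 3 × 5 × 7 × 17 × 23 = 164220.
Smallest N > 58 is LCM + 58 = 164220 + 58 = 164278.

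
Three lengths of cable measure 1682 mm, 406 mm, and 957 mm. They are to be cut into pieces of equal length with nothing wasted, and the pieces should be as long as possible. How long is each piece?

29 mm

The greatest length dividing all of 1682, 406, and 957 is their gcd.
1682 = 2 × 29^2
406 = 2 × 7 × 29
957 = 3 × 11 × 29
gcd(1682, 406, 957) = 29.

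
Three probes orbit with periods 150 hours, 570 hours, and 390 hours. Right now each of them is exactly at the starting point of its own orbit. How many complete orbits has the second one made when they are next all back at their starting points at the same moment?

They are all back at their starting positions together after one LCM of the periods.
150 = 2 × 3 × 5^2
570 = 2 × 3 × 5 × 19
390 = 2 × 3 × 5 × 13
LCM(150, 570, 390) = 2 × 3 × 5^2 × 13 × 19 = 37050.
Orbits for period 570: 37050 / 570 = 65.

65 orbits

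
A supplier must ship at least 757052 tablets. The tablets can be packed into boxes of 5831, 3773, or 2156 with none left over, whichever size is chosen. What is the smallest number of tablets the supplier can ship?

769692

The number of tablets must be a common multiple of 5831, 3773, and 2156, so a multiple of their LCM.
5831 = 7^3 × 17
3773 = 7^3 × 11
2156 = 2^2 × 7^2 × 11
LCM(5831, 3773, 2156) = 2^2 × 7^3 × 11 × 17 = 256564.
Smallest multiple of 256564 that is ≥ 757052: ⌈757052/256564⌉ × 256564 = 3 × 256564 = 769692.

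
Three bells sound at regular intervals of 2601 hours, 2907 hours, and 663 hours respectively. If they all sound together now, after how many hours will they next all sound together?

642447 hours

They coincide at every common multiple of the periods; the first is the LCM.
2601 = 3^2 × 17^2
2907 = 3^2 × 17 × 19
663 = 3 × 13 × 17
LCM(2601, 2907, 663) = 3^2 × 13 × 17^2 × 19 = 642447.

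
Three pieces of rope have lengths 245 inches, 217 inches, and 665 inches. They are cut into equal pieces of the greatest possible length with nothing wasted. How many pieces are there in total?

161

Piece length = gcd(245, 217, 665).
245 = 5 × 7^2
217 = 7 × 31
665 = 5 × 7 × 19
gcd(245, 217, 665) = 7.
Total pieces = 245/7 + 217/7 + 665/7 = 35 + 31 + 95 = 161.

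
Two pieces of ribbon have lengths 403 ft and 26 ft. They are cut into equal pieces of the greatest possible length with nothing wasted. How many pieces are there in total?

Piece length = gcd(403, 26).
403 = 13 × 31
26 = 2 × 13
gcd(403, 26) = 13.
Total pieces = 403/13 + 26/13 = 31 + 2 = 33.

33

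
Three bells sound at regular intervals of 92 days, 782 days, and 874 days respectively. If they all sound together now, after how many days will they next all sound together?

29716 days

We need the least common multiple of the intervals.
92 = 2^2 × 23
782 = 2 × 17 × 23
874 = 2 × 19 × 23
LCM(92, 782, 874) = 2^2 × 17 × 19 × 23 = 29716.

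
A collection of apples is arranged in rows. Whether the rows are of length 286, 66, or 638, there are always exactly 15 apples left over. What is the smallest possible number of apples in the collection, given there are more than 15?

24897

N − 15 must be a common multiple of 286, 66, and 638.
286 = 2 × 11 × 13
66 = 2 × 3 × 11
638 = 2 × 11 × 29
LCM(286, 66, 638) = 2 × 3 × 11 × 13 × 29 = 24882.
Smallest N > 15 is LCM + 15 = 24882 + 15 = 24897.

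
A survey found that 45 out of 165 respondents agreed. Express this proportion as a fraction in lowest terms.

3/11

45 = 3^2 × 5
165 = 3 × 5 × 11
gcd(45, 165) = 3 × 5 = 15.
Divide numerator and denominator by 15: 45/165 = 3/11.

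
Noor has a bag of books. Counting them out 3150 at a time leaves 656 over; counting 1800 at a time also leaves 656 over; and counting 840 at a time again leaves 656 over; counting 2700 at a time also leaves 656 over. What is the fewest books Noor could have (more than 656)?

N − 656 must be a common multiple of 3150, 1800, 840, and 2700.
3150 = 2 × 3^2 × 5^2 × 7
1800 = 2^3 × 3^2 × 5^2
840 = 2^3 × 3 × 5 × 7
2700 = 2^2 × 3^3 × 5^2
LCM(3150, 1800, 840, 2700) = 2^3 × 3^3 × 5^2 × 7 = 37800.
Smallest N > 656 is LCM + 656 = 37800 + 656 = 38456.

38456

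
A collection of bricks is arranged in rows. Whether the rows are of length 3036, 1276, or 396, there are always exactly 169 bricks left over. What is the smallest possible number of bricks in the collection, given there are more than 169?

264301

N − 169 must be a common multiple of 3036, 1276, and 396.
3036 = 2^2 × 3 × 11 × 23
1276 = 2^2 × 11 × 29
396 = 2^2 × 3^2 × 11
LCM(3036, 1276, 396) = 2^2 × 3^2 × 11 × 23 × 29 = 264132.
Smallest N > 169 is LCM + 169 = 264132 + 169 = 264301.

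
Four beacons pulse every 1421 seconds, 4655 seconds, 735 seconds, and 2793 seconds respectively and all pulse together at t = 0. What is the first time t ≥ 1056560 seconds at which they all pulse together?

1214955 seconds

Joint pulses occur at multiples of LCM(1421, 4655, 735, 2793).
1421 = 7^2 × 29
4655 = 5 × 7^2 × 19
735 = 3 × 5 × 7^2
2793 = 3 × 7^2 × 19
LCM(1421, 4655, 735, 2793) = 3 × 5 × 7^2 × 19 × 29 = 404985.
Smallest multiple of 404985 that is ≥ 1056560: ⌈1056560/404985⌉ × 404985 = 3 × 404985 = 1214955.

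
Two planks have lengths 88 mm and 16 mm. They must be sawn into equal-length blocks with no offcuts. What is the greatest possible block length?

8 mm

This is the greatest common divisor of 88 and 16.
88 = 2^3 × 11
16 = 2^4
gcd(88, 16) = 2^3 = 8.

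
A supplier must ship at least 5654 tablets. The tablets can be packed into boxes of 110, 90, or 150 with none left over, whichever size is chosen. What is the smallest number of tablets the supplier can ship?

The number of tablets must be a common multiple of 110, 90, and 150, so a multiple of their LCM.
110 = 2 × 5 × 11
90 = 2 × 3^2 × 5
150 = 2 × 3 × 5^2
LCM(110, 90, 150) = 2 × 3^2 × 5^2 × 11 = 4950.
Smallest multiple of 4950 that is ≥ 5654: ⌈5654/4950⌉ × 4950 = 2 × 4950 = 9900.

9900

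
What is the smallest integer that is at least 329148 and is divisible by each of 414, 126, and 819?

339066

The integer must be a common multiple of 414, 126, and 819, so a multiple of their LCM.
414 = 2 × 3^2 × 23
126 = 2 × 3^2 × 7
819 = 3^2 × 7 × 13
LCM(414, 126, 819) = 2 × 3^2 × 7 × 13 × 23 = 37674.
Smallest multiple of 37674 that is ≥ 329148: ⌈329148/37674⌉ × 37674 = 9 × 37674 = 339066.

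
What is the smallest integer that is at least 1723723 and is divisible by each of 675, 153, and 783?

1996650

The integer must be a common multiple of 675, 153, and 783, so a multiple of their LCM.
675 = 3^3 × 5^2
153 = 3^2 × 17
783 = 3^3 × 29
LCM(675, 153, 783) = 3^3 × 5^2 × 17 × 29 = 332775.
Smallest multiple of 332775 that is ≥ 1723723: ⌈1723723/332775⌉ × 332775 = 6 × 332775 = 1996650.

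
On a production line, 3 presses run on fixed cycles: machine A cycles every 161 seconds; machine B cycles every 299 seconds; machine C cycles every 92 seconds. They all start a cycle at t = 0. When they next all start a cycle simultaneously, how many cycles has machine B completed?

They are all back at their starting positions together after one LCM of the periods.
161 = 7 × 23
299 = 13 × 23
92 = 2^2 × 23
LCM(161, 299, 92) = 2^2 × 7 × 13 × 23 = 8372.
Cycles for period 299: 8372 / 299 = 28.

28 cycles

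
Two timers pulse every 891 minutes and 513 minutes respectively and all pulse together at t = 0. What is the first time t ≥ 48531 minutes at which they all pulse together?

50787 minutes

Joint pulses occur at multiples of LCM(891, 513).
891 = 3^4 × 11
513 = 3^3 × 19
LCM(891, 513) = 3^4 × 11 × 19 = 16929.
Smallest multiple of 16929 that is ≥ 48531: ⌈48531/16929⌉ × 16929 = 3 × 16929 = 50787.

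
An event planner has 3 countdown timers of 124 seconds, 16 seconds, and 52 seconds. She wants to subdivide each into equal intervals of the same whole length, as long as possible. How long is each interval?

4 seconds

The interval must divide each timer length; the longest such is the gcd.
124 = 2^2 × 31
16 = 2^4
52 = 2^2 × 13
gcd(124, 16, 52) = 2^2 = 4.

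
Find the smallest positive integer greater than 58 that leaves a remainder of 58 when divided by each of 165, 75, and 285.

15733

N − 58 must be a common multiple of 165, 75, and 285.
165 = 3 × 5 × 11
75 = 3 × 5^2
285 = 3 × 5 × 19
LCM(165, 75, 285) = 3 × 5^2 × 11 × 19 = 15675.
Smallest N > 58 is LCM + 58 = 15675 + 58 = 15733.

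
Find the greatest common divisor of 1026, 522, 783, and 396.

1026 = 2 × 3^3 × 19
522 = 2 × 3^2 × 29
783 = 3^3 × 29
396 = 2^2 × 3^2 × 11
gcd(1026, 522, 783, 396) = 3^2 = 9.

9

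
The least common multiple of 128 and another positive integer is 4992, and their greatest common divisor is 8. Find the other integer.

gcd × lcm = product of the two integers, so the other integer is (8 × 4992) / 128 = 312.

312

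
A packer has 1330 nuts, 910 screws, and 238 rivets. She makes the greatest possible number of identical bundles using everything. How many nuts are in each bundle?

95

Number of bundles = gcd(1330, 910, 238).
1330 = 2 × 5 × 7 × 19
910 = 2 × 5 × 7 × 13
238 = 2 × 7 × 17
gcd(1330, 910, 238) = 2 × 7 = 14.
nuts per bundle = 1330 / 14 = 95.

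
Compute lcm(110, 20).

220

110 = 2 × 5 × 11
20 = 2^2 × 5
LCM(110, 20) = 2^2 × 5 × 11 = 220.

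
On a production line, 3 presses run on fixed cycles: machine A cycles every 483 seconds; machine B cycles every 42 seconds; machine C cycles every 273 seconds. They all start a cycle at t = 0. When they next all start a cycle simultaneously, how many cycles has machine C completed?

All finish a whole number of cycles simultaneously at t = LCM of the periods.
483 = 3 × 7 × 23
42 = 2 × 3 × 7
273 = 3 × 7 × 13
LCM(483, 42, 273) = 2 × 3 × 7 × 13 × 23 = 12558.
Cycles for period 273: 12558 / 273 = 46.

46 cycles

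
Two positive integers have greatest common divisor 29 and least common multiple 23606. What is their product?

684574

For any two positive integers, gcd × lcm = product = 29 × 23606 = 684574.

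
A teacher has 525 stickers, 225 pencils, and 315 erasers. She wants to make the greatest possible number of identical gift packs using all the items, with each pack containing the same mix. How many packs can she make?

15 packs

The pack count must divide each quantity, so the greatest is gcd(525, 225, 315).
525 = 3 × 5^2 × 7
225 = 3^2 × 5^2
315 = 3^2 × 5 × 7
gcd(525, 225, 315) = 3 × 5 = 15.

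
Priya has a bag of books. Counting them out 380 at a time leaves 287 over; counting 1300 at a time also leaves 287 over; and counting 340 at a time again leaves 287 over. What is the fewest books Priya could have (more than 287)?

420187

N − 287 must be a common multiple of 380, 1300, and 340.
380 = 2^2 × 5 × 19
1300 = 2^2 × 5^2 × 13
340 = 2^2 × 5 × 17
LCM(380, 1300, 340) = 2^2 × 5^2 × 13 × 17 × 19 = 419900.
Smallest N > 287 is LCM + 287 = 419900 + 287 = 420187.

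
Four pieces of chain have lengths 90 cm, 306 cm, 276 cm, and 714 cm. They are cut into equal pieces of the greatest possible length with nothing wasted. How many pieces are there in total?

Piece length = gcd(90, 306, 276, 714).
90 = 2 × 3^2 × 5
306 = 2 × 3^2 × 17
276 = 2^2 × 3 × 23
714 = 2 × 3 × 7 × 17
gcd(90, 306, 276, 714) = 2 × 3 = 6.
Total pieces = 90/6 + 306/6 + 276/6 + 714/6 = 15 + 51 + 46 + 119 = 231.

231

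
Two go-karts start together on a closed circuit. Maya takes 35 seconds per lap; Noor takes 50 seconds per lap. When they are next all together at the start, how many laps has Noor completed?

7 laps

The first common completion time is the LCM of the periods.
35 = 5 × 7
50 = 2 × 5^2
LCM(35, 50) = 2 × 5^2 × 7 = 350.
Laps for period 50: 350 / 50 = 7.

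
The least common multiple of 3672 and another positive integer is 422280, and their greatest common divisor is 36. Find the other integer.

4140

gcd × lcm = product of the two integers, so the other integer is (36 × 422280) / 3672 = 4140.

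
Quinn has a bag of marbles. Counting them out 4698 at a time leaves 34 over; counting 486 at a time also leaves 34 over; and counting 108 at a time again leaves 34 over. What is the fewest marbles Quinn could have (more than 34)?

28222

N − 34 must be a common multiple of 4698, 486, and 108.
4698 = 2 × 3^4 × 29
486 = 2 × 3^5
108 = 2^2 × 3^3
LCM(4698, 486, 108) = 2^2 × 3^5 × 29 = 28188.
Smallest N > 34 is LCM + 34 = 28188 + 34 = 28222.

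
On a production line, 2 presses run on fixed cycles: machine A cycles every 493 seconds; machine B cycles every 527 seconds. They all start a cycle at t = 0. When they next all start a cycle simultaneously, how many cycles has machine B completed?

They are all back at their starting positions together after one LCM of the periods.
493 = 17 × 29
527 = 17 × 31
LCM(493, 527) = 17 × 29 × 31 = 15283.
Cycles for period 527: 15283 / 527 = 29.

29 cycles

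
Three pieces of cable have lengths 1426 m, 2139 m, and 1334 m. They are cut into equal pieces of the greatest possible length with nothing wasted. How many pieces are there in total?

Piece length = gcd(1426, 2139, 1334).
1426 = 2 × 23 × 31
2139 = 3 × 23 × 31
1334 = 2 × 23 × 29
gcd(1426, 2139, 1334) = 23.
Total pieces = 1426/23 + 2139/23 + 1334/23 = 62 + 93 + 58 = 213.

213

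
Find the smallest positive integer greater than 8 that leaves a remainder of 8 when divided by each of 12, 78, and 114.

N − 8 must be a common multiple of 12, 78, and 114.
12 = 2^2 × 3
78 = 2 × 3 × 13
114 = 2 × 3 × 19
LCM(12, 78, 114) = 2^2 × 3 × 13 × 19 = 2964.
Smallest N > 8 is LCM + 8 = 2964 + 8 = 2972.

2972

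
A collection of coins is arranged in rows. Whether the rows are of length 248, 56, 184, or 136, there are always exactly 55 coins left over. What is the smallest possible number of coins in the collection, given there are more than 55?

N − 55 must be a common multiple of 248, 56, 184, and 136.
248 = 2^3 × 31
56 = 2^3 × 7
184 = 2^3 × 23
136 = 2^3 × 17
LCM(248, 56, 184, 136) = 2^3 × 7 × 17 × 23 × 31 = 678776.
Smallest N > 55 is LCM + 55 = 678776 + 55 = 678831.

678831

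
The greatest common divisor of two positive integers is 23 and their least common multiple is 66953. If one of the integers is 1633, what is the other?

For two integers, gcd × lcm = product, so the other is (23 × 66953) / 1633 = 1539919 / 1633 = 943.

943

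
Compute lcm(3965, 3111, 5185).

202215

3965 = 5 × 13 × 61
3111 = 3 × 17 × 61
5185 = 5 × 17 × 61
LCM(3965, 3111, 5185) = 3 × 5 × 13 × 17 × 61 = 202215.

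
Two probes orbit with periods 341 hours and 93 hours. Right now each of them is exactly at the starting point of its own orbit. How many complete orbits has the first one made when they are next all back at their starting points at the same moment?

3 orbits

They are all back at their starting positions together after one LCM of the periods.
341 = 11 × 31
93 = 3 × 31
LCM(341, 93) = 3 × 11 × 31 = 1023.
Orbits for period 341: 1023 / 341 = 3.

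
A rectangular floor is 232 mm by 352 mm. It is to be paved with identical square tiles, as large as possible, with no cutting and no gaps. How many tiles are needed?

1276

Tile side = gcd(232, 352).
232 = 2^3 × 29
352 = 2^5 × 11
gcd(232, 352) = 2^3 = 8.
Tiles: (232/8) × (352/8) = 29 × 44 = 1276.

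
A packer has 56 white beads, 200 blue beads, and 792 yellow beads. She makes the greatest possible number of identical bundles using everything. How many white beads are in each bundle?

Number of bundles = gcd(56, 200, 792).
56 = 2^3 × 7
200 = 2^3 × 5^2
792 = 2^3 × 3^2 × 11
gcd(56, 200, 792) = 2^3 = 8.
white beads per bundle = 56 / 8 = 7.

7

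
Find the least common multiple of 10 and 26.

130

10 = 2 × 5
26 = 2 × 13
LCM(10, 26) = 2 × 5 × 13 = 130.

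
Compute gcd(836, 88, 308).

44

836 = 2^2 × 11 × 19
88 = 2^3 × 11
308 = 2^2 × 7 × 11
gcd(836, 88, 308) = 2^2 × 11 = 44.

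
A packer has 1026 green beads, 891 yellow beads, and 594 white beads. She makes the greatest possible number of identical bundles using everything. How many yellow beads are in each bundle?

Number of bundles = gcd(1026, 891, 594).
1026 = 2 × 3^3 × 19
891 = 3^4 × 11
594 = 2 × 3^3 × 11
gcd(1026, 891, 594) = 3^3 = 27.
yellow beads per bundle = 891 / 27 = 33.

33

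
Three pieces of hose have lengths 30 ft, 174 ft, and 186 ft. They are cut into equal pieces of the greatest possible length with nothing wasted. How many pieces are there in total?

65

Piece length = gcd(30, 174, 186).
30 = 2 × 3 × 5
174 = 2 × 3 × 29
186 = 2 × 3 × 31
gcd(30, 174, 186) = 2 × 3 = 6.
Total pieces = 30/6 + 174/6 + 186/6 = 5 + 29 + 31 = 65.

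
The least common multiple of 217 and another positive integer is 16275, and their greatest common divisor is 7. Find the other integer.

525

gcd × lcm = product of the two integers, so the other integer is (7 × 16275) / 217 = 525.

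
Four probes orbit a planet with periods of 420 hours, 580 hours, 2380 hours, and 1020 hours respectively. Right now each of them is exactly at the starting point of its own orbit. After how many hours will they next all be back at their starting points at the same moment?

207060 hours

We need the least common multiple of the intervals.
420 = 2^2 × 3 × 5 × 7
580 = 2^2 × 5 × 29
2380 = 2^2 × 5 × 7 × 17
1020 = 2^2 × 3 × 5 × 17
LCM(420, 580, 2380, 1020) = 2^2 × 3 × 5 × 7 × 17 × 29 = 207060.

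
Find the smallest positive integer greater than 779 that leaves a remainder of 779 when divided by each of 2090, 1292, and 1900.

N − 779 must be a common multiple of 2090, 1292, and 1900.
2090 = 2 × 5 × 11 × 19
1292 = 2^2 × 17 × 19
1900 = 2^2 × 5^2 × 19
LCM(2090, 1292, 1900) = 2^2 × 5^2 × 11 × 17 × 19 = 355300.
Smallest N > 779 is LCM + 779 = 355300 + 779 = 356079.

356079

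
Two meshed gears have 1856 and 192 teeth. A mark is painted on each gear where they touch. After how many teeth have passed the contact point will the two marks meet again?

5568 teeth

The first simultaneous occurrence is after LCM of the individual periods.
1856 = 2^6 × 29
192 = 2^6 × 3
LCM(1856, 192) = 2^6 × 3 × 29 = 5568.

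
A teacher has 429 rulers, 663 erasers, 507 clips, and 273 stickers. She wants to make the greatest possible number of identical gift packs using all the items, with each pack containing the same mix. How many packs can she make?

39 packs

The pack count must divide each quantity, so the greatest is gcd(429, 663, 507, 273).
429 = 3 × 11 × 13
663 = 3 × 13 × 17
507 = 3 × 13^2
273 = 3 × 7 × 13
gcd(429, 663, 507, 273) = 3 × 13 = 39.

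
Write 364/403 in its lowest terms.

364 = 2^2 × 7 × 13
403 = 13 × 31
gcd(364, 403) = 13.
Divide numerator and denominator by 13: 364/403 = 28/31.

28/31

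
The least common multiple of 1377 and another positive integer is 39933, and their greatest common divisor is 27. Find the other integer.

783

gcd × lcm = product of the two integers, so the other integer is (27 × 39933) / 1377 = 783.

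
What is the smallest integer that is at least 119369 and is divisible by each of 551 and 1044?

138852

The integer must be a common multiple of 551 and 1044, so a multiple of their LCM.
551 = 19 × 29
1044 = 2^2 × 3^2 × 29
LCM(551, 1044) = 2^2 × 3^2 × 19 × 29 = 19836.
Smallest multiple of 19836 that is ≥ 119369: ⌈119369/19836⌉ × 19836 = 7 × 19836 = 138852.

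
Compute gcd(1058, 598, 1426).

46

1058 = 2 × 23^2
598 = 2 × 13 × 23
1426 = 2 × 23 × 31
gcd(1058, 598, 1426) = 2 × 23 = 46.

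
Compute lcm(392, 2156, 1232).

392 = 2^3 × 7^2
2156 = 2^2 × 7^2 × 11
1232 = 2^4 × 7 × 11
LCM(392, 2156, 1232) = 2^4 × 7^2 × 11 = 8624.

8624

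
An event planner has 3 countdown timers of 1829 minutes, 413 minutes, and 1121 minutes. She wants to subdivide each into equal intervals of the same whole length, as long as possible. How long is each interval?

59 minutes

The interval must divide each timer length; the longest such is the gcd.
1829 = 31 × 59
413 = 7 × 59
1121 = 19 × 59
gcd(1829, 413, 1121) = 59.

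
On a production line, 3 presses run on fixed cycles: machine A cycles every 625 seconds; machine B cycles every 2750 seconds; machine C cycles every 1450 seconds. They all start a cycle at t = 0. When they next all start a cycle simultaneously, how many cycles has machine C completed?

They are all back at their starting positions together after one LCM of the periods.
625 = 5^4
2750 = 2 × 5^3 × 11
1450 = 2 × 5^2 × 29
LCM(625, 2750, 1450) = 2 × 5^4 × 11 × 29 = 398750.
Cycles for period 1450: 398750 / 1450 = 275.

275 cycles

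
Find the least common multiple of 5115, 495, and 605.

5115 = 3 × 5 × 11 × 31
495 = 3^2 × 5 × 11
605 = 5 × 11^2
LCM(5115, 495, 605) = 3^2 × 5 × 11^2 × 31 = 168795.

168795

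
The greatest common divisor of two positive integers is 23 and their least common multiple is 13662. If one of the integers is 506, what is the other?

621

For two integers, gcd × lcm = product, so the other is (23 × 13662) / 506 = 314226 / 506 = 621.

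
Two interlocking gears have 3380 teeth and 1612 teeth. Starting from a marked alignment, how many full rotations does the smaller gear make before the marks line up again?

65 rotations

All finish a whole number of cycles simultaneously at t = LCM of the periods.
3380 = 2^2 × 5 × 13^2
1612 = 2^2 × 13 × 31
LCM(3380, 1612) = 2^2 × 5 × 13^2 × 31 = 104780.
Rotations for period 1612: 104780 / 1612 = 65.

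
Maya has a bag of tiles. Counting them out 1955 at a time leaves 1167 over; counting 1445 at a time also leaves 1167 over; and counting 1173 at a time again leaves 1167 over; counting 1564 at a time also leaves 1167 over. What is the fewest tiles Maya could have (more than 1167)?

399987

N − 1167 must be a common multiple of 1955, 1445, 1173, and 1564.
1955 = 5 × 17 × 23
1445 = 5 × 17^2
1173 = 3 × 17 × 23
1564 = 2^2 × 17 × 23
LCM(1955, 1445, 1173, 1564) = 2^2 × 3 × 5 × 17^2 × 23 = 398820.
Smallest N > 1167 is LCM + 1167 = 398820 + 1167 = 399987.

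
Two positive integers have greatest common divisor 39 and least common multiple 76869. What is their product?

For any two positive integers, gcd × lcm = product = 39 × 76869 = 2997891.

2997891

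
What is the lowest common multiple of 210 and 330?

2310

210 = 2 × 3 × 5 × 7
330 = 2 × 3 × 5 × 11
LCM(210, 330) = 2 × 3 × 5 × 7 × 11 = 2310.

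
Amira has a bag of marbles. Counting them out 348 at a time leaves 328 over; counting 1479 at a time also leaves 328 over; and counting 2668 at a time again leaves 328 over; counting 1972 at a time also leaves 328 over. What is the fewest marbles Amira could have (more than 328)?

136396

N − 328 must be a common multiple of 348, 1479, 2668, and 1972.
348 = 2^2 × 3 × 29
1479 = 3 × 17 × 29
2668 = 2^2 × 23 × 29
1972 = 2^2 × 17 × 29
LCM(348, 1479, 2668, 1972) = 2^2 × 3 × 17 × 23 × 29 = 136068.
Smallest N > 328 is LCM + 328 = 136068 + 328 = 136396.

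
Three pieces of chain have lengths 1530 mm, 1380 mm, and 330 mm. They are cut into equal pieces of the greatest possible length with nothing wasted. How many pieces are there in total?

108

Piece length = gcd(1530, 1380, 330).
1530 = 2 × 3^2 × 5 × 17
1380 = 2^2 × 3 × 5 × 23
330 = 2 × 3 × 5 × 11
gcd(1530, 1380, 330) = 2 × 3 × 5 = 30.
Total pieces = 1530/30 + 1380/30 + 330/30 = 51 + 46 + 11 = 108.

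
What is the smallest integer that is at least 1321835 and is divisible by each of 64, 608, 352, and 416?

The integer must be a common multiple of 64, 608, 352, and 416, so a multiple of their LCM.
64 = 2^6
608 = 2^5 × 19
352 = 2^5 × 11
416 = 2^5 × 13
LCM(64, 608, 352, 416) = 2^6 × 11 × 13 × 19 = 173888.
Smallest multiple of 173888 that is ≥ 1321835: ⌈1321835/173888⌉ × 173888 = 8 × 173888 = 1391104.

1391104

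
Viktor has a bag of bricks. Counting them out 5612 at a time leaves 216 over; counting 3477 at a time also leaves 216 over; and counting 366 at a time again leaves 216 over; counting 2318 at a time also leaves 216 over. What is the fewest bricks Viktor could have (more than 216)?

N − 216 must be a common multiple of 5612, 3477, 366, and 2318.
5612 = 2^2 × 23 × 61
3477 = 3 × 19 × 61
366 = 2 × 3 × 61
2318 = 2 × 19 × 61
LCM(5612, 3477, 366, 2318) = 2^2 × 3 × 19 × 23 × 61 = 319884.
Smallest N > 216 is LCM + 216 = 319884 + 216 = 320100.

320100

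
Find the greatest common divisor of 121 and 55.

11

121 = 11^2
55 = 5 × 11
gcd(121, 55) = 11.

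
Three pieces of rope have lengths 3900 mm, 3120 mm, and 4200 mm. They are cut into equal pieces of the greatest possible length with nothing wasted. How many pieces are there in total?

Piece length = gcd(3900, 3120, 4200).
3900 = 2^2 × 3 × 5^2 × 13
3120 = 2^4 × 3 × 5 × 13
4200 = 2^3 × 3 × 5^2 × 7
gcd(3900, 3120, 4200) = 2^2 × 3 × 5 = 60.
Total pieces = 3900/60 + 3120/60 + 4200/60 = 65 + 52 + 70 = 187.

187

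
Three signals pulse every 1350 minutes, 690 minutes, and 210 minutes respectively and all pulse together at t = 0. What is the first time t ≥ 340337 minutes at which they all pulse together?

434700 minutes

Joint pulses occur at multiples of LCM(1350, 690, 210).
1350 = 2 × 3^3 × 5^2
690 = 2 × 3 × 5 × 23
210 = 2 × 3 × 5 × 7
LCM(1350, 690, 210) = 2 × 3^3 × 5^2 × 7 × 23 = 217350.
Smallest multiple of 217350 that is ≥ 340337: ⌈340337/217350⌉ × 217350 = 2 × 217350 = 434700.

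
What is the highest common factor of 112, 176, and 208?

112 = 2^4 × 7
176 = 2^4 × 11
208 = 2^4 × 13
gcd(112, 176, 208) = 2^4 = 16.

16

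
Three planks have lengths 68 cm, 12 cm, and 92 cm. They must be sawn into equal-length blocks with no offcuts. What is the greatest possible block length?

This is the greatest common divisor of 68, 12, and 92.
68 = 2^2 × 17
12 = 2^2 × 3
92 = 2^2 × 23
gcd(68, 12, 92) = 2^2 = 4.

4 cm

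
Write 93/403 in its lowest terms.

3/13

93 = 3 × 31
403 = 13 × 31
gcd(93, 403) = 31.
Divide numerator and denominator by 31: 93/403 = 3/13.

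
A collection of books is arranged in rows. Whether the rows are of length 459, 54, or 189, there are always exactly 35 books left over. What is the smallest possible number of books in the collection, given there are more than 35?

6461

N − 35 must be a common multiple of 459, 54, and 189.
459 = 3^3 × 17
54 = 2 × 3^3
189 = 3^3 × 7
LCM(459, 54, 189) = 2 × 3^3 × 7 × 17 = 6426.
Smallest N > 35 is LCM + 35 = 6426 + 35 = 6461.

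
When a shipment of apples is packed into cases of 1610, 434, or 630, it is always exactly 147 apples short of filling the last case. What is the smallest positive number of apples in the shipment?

Being 147 short of a full case of size k means N ≡ −147 (mod k), i.e. N + 147 is a multiple of each size.
1610 = 2 × 5 × 7 × 23
434 = 2 × 7 × 31
630 = 2 × 3^2 × 5 × 7
LCM(1610, 434, 630) = 2 × 3^2 × 5 × 7 × 23 × 31 = 449190.
Smallest positive N is 449190 − 147 = 449043.

449043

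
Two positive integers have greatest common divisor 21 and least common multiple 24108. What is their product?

506268

For any two positive integers, gcd × lcm = product = 21 × 24108 = 506268.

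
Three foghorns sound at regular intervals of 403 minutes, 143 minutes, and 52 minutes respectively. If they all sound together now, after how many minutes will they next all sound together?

17732 minutes

We need the least common multiple of the intervals.
403 = 13 × 31
143 = 11 × 13
52 = 2^2 × 13
LCM(403, 143, 52) = 2^2 × 11 × 13 × 31 = 17732.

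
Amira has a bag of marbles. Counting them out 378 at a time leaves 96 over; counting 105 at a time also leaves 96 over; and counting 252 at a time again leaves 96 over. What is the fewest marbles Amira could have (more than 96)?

3876

N − 96 must be a common multiple of 378, 105, and 252.
378 = 2 × 3^3 × 7
105 = 3 × 5 × 7
252 = 2^2 × 3^2 × 7
LCM(378, 105, 252) = 2^2 × 3^3 × 5 × 7 = 3780.
Smallest N > 96 is LCM + 96 = 3780 + 96 = 3876.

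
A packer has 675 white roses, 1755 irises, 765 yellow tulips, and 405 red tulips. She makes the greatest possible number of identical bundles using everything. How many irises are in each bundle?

Number of bundles = gcd(675, 1755, 765, 405).
675 = 3^3 × 5^2
1755 = 3^3 × 5 × 13
765 = 3^2 × 5 × 17
405 = 3^4 × 5
gcd(675, 1755, 765, 405) = 3^2 × 5 = 45.
irises per bundle = 1755 / 45 = 39.

39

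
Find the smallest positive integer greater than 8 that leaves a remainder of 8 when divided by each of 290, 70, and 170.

N − 8 must be a common multiple of 290, 70, and 170.
290 = 2 × 5 × 29
70 = 2 × 5 × 7
170 = 2 × 5 × 17
LCM(290, 70, 170) = 2 × 5 × 7 × 17 × 29 = 34510.
Smallest N > 8 is LCM + 8 = 34510 + 8 = 34518.

34518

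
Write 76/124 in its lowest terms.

76 = 2^2 × 19
124 = 2^2 × 31
gcd(76, 124) = 2^2 = 4.
Divide numerator and denominator by 4: 76/124 = 19/31.

19/31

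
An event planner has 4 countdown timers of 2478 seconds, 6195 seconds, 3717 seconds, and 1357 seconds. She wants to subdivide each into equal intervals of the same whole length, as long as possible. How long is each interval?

The interval must divide each timer length; the longest such is the gcd.
2478 = 2 × 3 × 7 × 59
6195 = 3 × 5 × 7 × 59
3717 = 3^2 × 7 × 59
1357 = 23 × 59
gcd(2478, 6195, 3717, 1357) = 59.

59 seconds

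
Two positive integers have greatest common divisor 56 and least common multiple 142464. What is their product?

For any two positive integers, gcd × lcm = product = 56 × 142464 = 7977984.

7977984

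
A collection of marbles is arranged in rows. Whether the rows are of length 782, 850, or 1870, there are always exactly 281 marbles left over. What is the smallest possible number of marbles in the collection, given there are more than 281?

215331

N − 281 must be a common multiple of 782, 850, and 1870.
782 = 2 × 17 × 23
850 = 2 × 5^2 × 17
1870 = 2 × 5 × 11 × 17
LCM(782, 850, 1870) = 2 × 5^2 × 11 × 17 × 23 = 215050.
Smallest N > 281 is LCM + 281 = 215050 + 281 = 215331.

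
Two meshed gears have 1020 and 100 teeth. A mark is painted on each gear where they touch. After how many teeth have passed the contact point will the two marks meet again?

5100 teeth

They coincide at every common multiple of the periods; the first is the LCM.
1020 = 2^2 × 3 × 5 × 17
100 = 2^2 × 5^2
LCM(1020, 100) = 2^2 × 3 × 5^2 × 17 = 5100.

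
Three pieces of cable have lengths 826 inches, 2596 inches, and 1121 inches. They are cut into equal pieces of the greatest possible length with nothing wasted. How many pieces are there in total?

77

Piece length = gcd(826, 2596, 1121).
826 = 2 × 7 × 59
2596 = 2^2 × 11 × 59
1121 = 19 × 59
gcd(826, 2596, 1121) = 59.
Total pieces = 826/59 + 2596/59 + 1121/59 = 14 + 44 + 19 = 77.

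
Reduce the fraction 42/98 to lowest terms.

42 = 2 × 3 × 7
98 = 2 × 7^2
gcd(42, 98) = 2 × 7 = 14.
Divide numerator and denominator by 14: 42/98 = 3/7.

3/7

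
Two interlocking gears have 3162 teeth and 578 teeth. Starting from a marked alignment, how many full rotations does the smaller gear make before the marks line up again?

93 rotations

They are all back at their starting positions together after one LCM of the periods.
3162 = 2 × 3 × 17 × 31
578 = 2 × 17^2
LCM(3162, 578) = 2 × 3 × 17^2 × 31 = 53754.
Rotations for period 578: 53754 / 578 = 93.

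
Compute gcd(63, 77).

7

63 = 3^2 × 7
77 = 7 × 11
gcd(63, 77) = 7.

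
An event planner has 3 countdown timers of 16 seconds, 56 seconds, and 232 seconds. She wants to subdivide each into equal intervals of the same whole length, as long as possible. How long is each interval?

8 seconds

The interval must divide each timer length; the longest such is the gcd.
16 = 2^4
56 = 2^3 × 7
232 = 2^3 × 29
gcd(16, 56, 232) = 2^3 = 8.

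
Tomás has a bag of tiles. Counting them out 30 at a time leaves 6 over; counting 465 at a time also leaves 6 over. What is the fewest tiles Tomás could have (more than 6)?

936

N − 6 must be a common multiple of 30 and 465.
30 = 2 × 3 × 5
465 = 3 × 5 × 31
LCM(30, 465) = 2 × 3 × 5 × 31 = 930.
Smallest N > 6 is LCM + 6 = 930 + 6 = 936.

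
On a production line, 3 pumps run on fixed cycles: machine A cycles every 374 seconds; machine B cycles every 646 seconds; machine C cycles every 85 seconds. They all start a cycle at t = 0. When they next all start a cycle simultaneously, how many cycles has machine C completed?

They are all back at their starting positions together after one LCM of the periods.
374 = 2 × 11 × 17
646 = 2 × 17 × 19
85 = 5 × 17
LCM(374, 646, 85) = 2 × 5 × 11 × 17 × 19 = 35530.
Cycles for period 85: 35530 / 85 = 418.

418 cycles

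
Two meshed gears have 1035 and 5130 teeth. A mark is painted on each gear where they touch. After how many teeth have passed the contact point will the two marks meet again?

They coincide at every common multiple of the periods; the first is the LCM.
1035 = 3^2 × 5 × 23
5130 = 2 × 3^3 × 5 × 19
LCM(1035, 5130) = 2 × 3^3 × 5 × 19 × 23 = 117990.

117990 teeth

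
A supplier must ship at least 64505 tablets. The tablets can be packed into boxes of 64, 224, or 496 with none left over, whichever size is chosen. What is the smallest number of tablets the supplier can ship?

The number of tablets must be a common multiple of 64, 224, and 496, so a multiple of their LCM.
64 = 2^6
224 = 2^5 × 7
496 = 2^4 × 31
LCM(64, 224, 496) = 2^6 × 7 × 31 = 13888.
Smallest multiple of 13888 that is ≥ 64505: ⌈64505/13888⌉ × 13888 = 5 × 13888 = 69440.

69440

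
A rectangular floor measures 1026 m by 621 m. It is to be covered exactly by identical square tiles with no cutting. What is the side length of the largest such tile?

By the Euclidean algorithm:
1026 = 1 × 621 + 405
621 = 1 × 405 + 216
405 = 1 × 216 + 189
216 = 1 × 189 + 27
189 = 7 × 27 + 0
gcd(1026, 621) = 27.

27 m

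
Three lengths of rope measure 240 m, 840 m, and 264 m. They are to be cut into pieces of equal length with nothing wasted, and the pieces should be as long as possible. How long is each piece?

24 m

The greatest length dividing all of 240, 840, and 264 is their gcd.
240 = 2^4 × 3 × 5
840 = 2^3 × 3 × 5 × 7
264 = 2^3 × 3 × 11
gcd(240, 840, 264) = 2^3 × 3 = 24.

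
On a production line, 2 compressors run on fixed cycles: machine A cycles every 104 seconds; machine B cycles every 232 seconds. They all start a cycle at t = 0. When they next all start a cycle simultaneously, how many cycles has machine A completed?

29 cycles

All finish a whole number of cycles simultaneously at t = LCM of the periods.
104 = 2^3 × 13
232 = 2^3 × 29
LCM(104, 232) = 2^3 × 13 × 29 = 3016.
Cycles for period 104: 3016 / 104 = 29.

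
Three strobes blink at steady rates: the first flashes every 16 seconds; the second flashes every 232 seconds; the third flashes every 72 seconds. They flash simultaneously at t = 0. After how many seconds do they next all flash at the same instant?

4176 seconds

They coincide at every common multiple of the periods; the first is the LCM.
16 = 2^4
232 = 2^3 × 29
72 = 2^3 × 3^2
LCM(16, 232, 72) = 2^4 × 3^2 × 29 = 4176.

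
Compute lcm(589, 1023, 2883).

589 = 19 × 31
1023 = 3 × 11 × 31
2883 = 3 × 31^2
LCM(589, 1023, 2883) = 3 × 11 × 19 × 31^2 = 602547.

602547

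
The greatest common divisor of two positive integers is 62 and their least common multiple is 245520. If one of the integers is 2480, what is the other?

For two integers, gcd × lcm = product, so the other is (62 × 245520) / 2480 = 15222240 / 2480 = 6138.

6138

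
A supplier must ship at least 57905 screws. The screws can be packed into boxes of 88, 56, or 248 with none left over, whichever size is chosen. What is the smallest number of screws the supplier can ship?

76384

The number of screws must be a common multiple of 88, 56, and 248, so a multiple of their LCM.
88 = 2^3 × 11
56 = 2^3 × 7
248 = 2^3 × 31
LCM(88, 56, 248) = 2^3 × 7 × 11 × 31 = 19096.
Smallest multiple of 19096 that is ≥ 57905: ⌈57905/19096⌉ × 19096 = 4 × 19096 = 76384.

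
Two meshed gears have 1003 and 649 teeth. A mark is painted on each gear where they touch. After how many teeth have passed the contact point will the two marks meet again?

11033 teeth

They coincide at every common multiple of the periods; the first is the LCM.
1003 = 17 × 59
649 = 11 × 59
LCM(1003, 649) = 11 × 17 × 59 = 11033.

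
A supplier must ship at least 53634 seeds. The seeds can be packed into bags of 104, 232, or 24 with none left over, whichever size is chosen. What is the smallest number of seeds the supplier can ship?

The number of seeds must be a common multiple of 104, 232, and 24, so a multiple of their LCM.
104 = 2^3 × 13
232 = 2^3 × 29
24 = 2^3 × 3
LCM(104, 232, 24) = 2^3 × 3 × 13 × 29 = 9048.
Smallest multiple of 9048 that is ≥ 53634: ⌈53634/9048⌉ × 9048 = 6 × 9048 = 54288.

54288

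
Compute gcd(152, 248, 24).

8

152 = 2^3 × 19
248 = 2^3 × 31
24 = 2^3 × 3
gcd(152, 248, 24) = 2^3 = 8.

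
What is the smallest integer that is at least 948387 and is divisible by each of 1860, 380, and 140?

The integer must be a common multiple of 1860, 380, and 140, so a multiple of their LCM.
1860 = 2^2 × 3 × 5 × 31
380 = 2^2 × 5 × 19
140 = 2^2 × 5 × 7
LCM(1860, 380, 140) = 2^2 × 3 × 5 × 7 × 19 × 31 = 247380.
Smallest multiple of 247380 that is ≥ 948387: ⌈948387/247380⌉ × 247380 = 4 × 247380 = 989520.

989520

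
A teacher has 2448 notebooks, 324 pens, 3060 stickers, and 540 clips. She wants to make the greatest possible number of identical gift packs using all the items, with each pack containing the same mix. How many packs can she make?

36 packs

The pack count must divide each quantity, so the greatest is gcd(2448, 324, 3060, 540).
2448 = 2^4 × 3^2 × 17
324 = 2^2 × 3^4
3060 = 2^2 × 3^2 × 5 × 17
540 = 2^2 × 3^3 × 5
gcd(2448, 324, 3060, 540) = 2^2 × 3^2 = 36.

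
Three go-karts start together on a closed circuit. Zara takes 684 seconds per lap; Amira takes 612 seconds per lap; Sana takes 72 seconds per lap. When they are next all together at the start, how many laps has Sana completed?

The first common completion time is the LCM of the periods.
684 = 2^2 × 3^2 × 19
612 = 2^2 × 3^2 × 17
72 = 2^3 × 3^2
LCM(684, 612, 72) = 2^3 × 3^2 × 17 × 19 = 23256.
Laps for period 72: 23256 / 72 = 323.

323 laps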